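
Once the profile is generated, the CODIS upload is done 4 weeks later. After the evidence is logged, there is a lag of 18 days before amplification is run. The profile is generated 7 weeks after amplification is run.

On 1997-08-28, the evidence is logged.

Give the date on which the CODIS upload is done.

1997-12-01

The evidence is logged: Aug 28, 1997.
Amplification is run: Aug 28, 1997 + 18 days = Sep 15, 1997.
The profile is generated: Sep 15, 1997 + 7 weeks = Nov 3, 1997.
The CODIS upload is done: Nov 3, 1997 + 4 weeks = Dec 1, 1997.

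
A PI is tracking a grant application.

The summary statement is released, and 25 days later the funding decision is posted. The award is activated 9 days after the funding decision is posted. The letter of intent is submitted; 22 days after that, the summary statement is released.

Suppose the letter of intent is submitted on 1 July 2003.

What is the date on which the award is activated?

The letter of intent is submitted: Jul 1, 2003.
The summary statement is released: Jul 1, 2003 + 22 days = Jul 23, 2003.
The funding decision is posted: Jul 23, 2003 + 25 days = Aug 17, 2003.
The award is activated: Aug 17, 2003 + 9 days = Aug 26, 2003.

26 August 2003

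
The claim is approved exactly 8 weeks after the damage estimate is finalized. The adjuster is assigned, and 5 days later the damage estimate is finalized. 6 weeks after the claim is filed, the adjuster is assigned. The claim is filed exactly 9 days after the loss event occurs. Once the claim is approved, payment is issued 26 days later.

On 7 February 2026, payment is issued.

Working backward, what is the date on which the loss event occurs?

22 September 2025

Payment is issued: Feb 7, 2026.
The claim is approved: Feb 7, 2026 − 26 days = Jan 12, 2026.
The damage estimate is finalized: Jan 12, 2026 − 8 weeks = Nov 17, 2025.
The adjuster is assigned: Nov 17, 2025 − 5 days = Nov 12, 2025.
The claim is filed: Nov 12, 2025 − 6 weeks = Oct 1, 2025.
The loss event occurs: Oct 1, 2025 − 9 days = Sep 22, 2025.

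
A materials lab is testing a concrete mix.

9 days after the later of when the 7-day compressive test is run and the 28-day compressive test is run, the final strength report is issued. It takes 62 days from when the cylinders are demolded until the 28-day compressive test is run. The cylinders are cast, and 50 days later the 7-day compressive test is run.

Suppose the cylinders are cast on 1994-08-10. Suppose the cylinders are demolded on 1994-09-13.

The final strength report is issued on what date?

1994-11-23

The cylinders are cast: Aug 10, 1994.
The 7-day compressive test is run: Aug 10, 1994 + 50 days = Sep 29, 1994.
The cylinders are demolded: Sep 13, 1994.
The 28-day compressive test is run: Sep 13, 1994 + 62 days = Nov 14, 1994.
Both prerequisites met — the 7-day compressive test is run (Sep 29, 1994), the 28-day compressive test is run (Nov 14, 1994); the later is Nov 14, 1994.
The final strength report is issued: Nov 14, 1994 + 9 days = Nov 23, 1994.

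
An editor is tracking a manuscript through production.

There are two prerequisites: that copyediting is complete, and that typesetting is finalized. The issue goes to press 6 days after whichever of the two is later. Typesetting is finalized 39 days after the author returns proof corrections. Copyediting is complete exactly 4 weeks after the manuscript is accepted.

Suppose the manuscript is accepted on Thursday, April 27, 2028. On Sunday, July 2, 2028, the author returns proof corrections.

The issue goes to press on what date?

Wednesday, August 16, 2028

The manuscript is accepted: Apr 27, 2028.
Copyediting is complete: Apr 27, 2028 + 4 weeks = May 25, 2028.
The author returns proof corrections: Jul 2, 2028.
Typesetting is finalized: Jul 2, 2028 + 39 days = Aug 10, 2028.
Both prerequisites met — copyediting is complete (May 25, 2028), typesetting is finalized (Aug 10, 2028); the later is Aug 10, 2028.
The issue goes to press: Aug 10, 2028 + 6 days = Aug 16, 2028.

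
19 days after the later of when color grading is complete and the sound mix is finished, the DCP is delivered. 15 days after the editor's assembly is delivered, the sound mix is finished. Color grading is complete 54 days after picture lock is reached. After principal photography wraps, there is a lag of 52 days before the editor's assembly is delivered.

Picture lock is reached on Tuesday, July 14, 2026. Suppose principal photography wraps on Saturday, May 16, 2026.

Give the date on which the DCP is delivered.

Picture lock is reached: Jul 14, 2026.
Color grading is complete: Jul 14, 2026 + 54 days = Sep 6, 2026.
Principal photography wraps: May 16, 2026.
The editor's assembly is delivered: May 16, 2026 + 52 days = Jul 7, 2026.
The sound mix is finished: Jul 7, 2026 + 15 days = Jul 22, 2026.
Both prerequisites met — color grading is complete (Sep 6, 2026), the sound mix is finished (Jul 22, 2026); the later is Sep 6, 2026.
The DCP is delivered: Sep 6, 2026 + 19 days = Sep 25, 2026.

Friday, September 25, 2026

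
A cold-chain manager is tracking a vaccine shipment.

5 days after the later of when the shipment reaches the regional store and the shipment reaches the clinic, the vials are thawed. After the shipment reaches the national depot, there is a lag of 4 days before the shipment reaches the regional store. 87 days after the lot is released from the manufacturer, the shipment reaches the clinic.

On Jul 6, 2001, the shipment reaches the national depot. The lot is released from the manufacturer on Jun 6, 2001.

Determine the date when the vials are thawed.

The shipment reaches the national depot: Jul 6, 2001.
The shipment reaches the regional store: Jul 6, 2001 + 4 days = Jul 10, 2001.
The lot is released from the manufacturer: Jun 6, 2001.
The shipment reaches the clinic: Jun 6, 2001 + 87 days = Sep 1, 2001.
Both prerequisites met — the shipment reaches the regional store (Jul 10, 2001), the shipment reaches the clinic (Sep 1, 2001); the later is Sep 1, 2001.
The vials are thawed: Sep 1, 2001 + 5 days = Sep 6, 2001.

Sep 6, 2001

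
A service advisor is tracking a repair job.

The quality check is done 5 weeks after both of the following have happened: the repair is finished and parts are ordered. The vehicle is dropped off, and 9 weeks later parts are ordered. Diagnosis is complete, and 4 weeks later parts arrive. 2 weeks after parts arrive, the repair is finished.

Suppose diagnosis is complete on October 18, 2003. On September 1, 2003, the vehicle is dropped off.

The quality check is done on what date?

January 3, 2004

Diagnosis is complete: Oct 18, 2003.
Parts arrive: Oct 18, 2003 + 4 weeks = Nov 15, 2003.
The repair is finished: Nov 15, 2003 + 2 weeks = Nov 29, 2003.
The vehicle is dropped off: Sep 1, 2003.
Parts are ordered: Sep 1, 2003 + 9 weeks = Nov 3, 2003.
Both prerequisites met — the repair is finished (Nov 29, 2003), parts are ordered (Nov 3, 2003); the later is Nov 29, 2003.
The quality check is done: Nov 29, 2003 + 5 weeks = Jan 3, 2004.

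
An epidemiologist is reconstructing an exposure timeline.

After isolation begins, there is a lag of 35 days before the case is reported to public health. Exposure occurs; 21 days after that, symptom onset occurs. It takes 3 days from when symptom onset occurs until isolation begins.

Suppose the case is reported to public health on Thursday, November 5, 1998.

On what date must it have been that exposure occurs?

The case is reported to public health: Nov 5, 1998.
Isolation begins: Nov 5, 1998 − 35 days = Oct 1, 1998.
Symptom onset occurs: Oct 1, 1998 − 3 days = Sep 28, 1998.
Exposure occurs: Sep 28, 1998 − 21 days = Sep 7, 1998.

Monday, September 7, 1998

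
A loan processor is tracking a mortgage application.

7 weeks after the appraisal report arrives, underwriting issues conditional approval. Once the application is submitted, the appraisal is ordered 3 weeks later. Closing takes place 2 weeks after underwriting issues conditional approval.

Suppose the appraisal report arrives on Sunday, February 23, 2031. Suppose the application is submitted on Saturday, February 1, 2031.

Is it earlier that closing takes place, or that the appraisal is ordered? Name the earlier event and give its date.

The appraisal report arrives: Feb 23, 2031.
Underwriting issues conditional approval: Feb 23, 2031 + 7 weeks = Apr 13, 2031.
Closing takes place: Apr 13, 2031 + 2 weeks = Apr 27, 2031.
The application is submitted: Feb 1, 2031.
The appraisal is ordered: Feb 1, 2031 + 3 weeks = Feb 22, 2031.
Comparing: closing takes place on Apr 27, 2031 vs the appraisal is ordered on Feb 22, 2031. Earlier: the appraisal is ordered.

The appraisal is ordered — Saturday, February 22, 2031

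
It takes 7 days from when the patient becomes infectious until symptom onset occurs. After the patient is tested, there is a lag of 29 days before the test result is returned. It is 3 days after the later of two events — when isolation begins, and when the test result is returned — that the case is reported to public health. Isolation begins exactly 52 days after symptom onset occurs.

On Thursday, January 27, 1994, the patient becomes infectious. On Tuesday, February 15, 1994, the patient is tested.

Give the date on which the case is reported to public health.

The patient becomes infectious: Jan 27, 1994.
Symptom onset occurs: Jan 27, 1994 + 7 days = Feb 3, 1994.
Isolation begins: Feb 3, 1994 + 52 days = Mar 27, 1994.
The patient is tested: Feb 15, 1994.
The test result is returned: Feb 15, 1994 + 29 days = Mar 16, 1994.
Both prerequisites met — isolation begins (Mar 27, 1994), the test result is returned (Mar 16, 1994); the later is Mar 27, 1994.
The case is reported to public health: Mar 27, 1994 + 3 days = Mar 30, 1994.

Wednesday, March 30, 1994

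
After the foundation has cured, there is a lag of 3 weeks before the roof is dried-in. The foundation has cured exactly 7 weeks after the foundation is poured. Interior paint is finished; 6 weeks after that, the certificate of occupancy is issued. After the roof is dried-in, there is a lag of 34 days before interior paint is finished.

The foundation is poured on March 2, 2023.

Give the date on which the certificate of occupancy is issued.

The foundation is poured: Mar 2, 2023.
The foundation has cured: Mar 2, 2023 + 7 weeks = Apr 20, 2023.
The roof is dried-in: Apr 20, 2023 + 3 weeks = May 11, 2023.
Interior paint is finished: May 11, 2023 + 34 days = Jun 14, 2023.
The certificate of occupancy is issued: Jun 14, 2023 + 6 weeks = Jul 26, 2023.

July 26, 2023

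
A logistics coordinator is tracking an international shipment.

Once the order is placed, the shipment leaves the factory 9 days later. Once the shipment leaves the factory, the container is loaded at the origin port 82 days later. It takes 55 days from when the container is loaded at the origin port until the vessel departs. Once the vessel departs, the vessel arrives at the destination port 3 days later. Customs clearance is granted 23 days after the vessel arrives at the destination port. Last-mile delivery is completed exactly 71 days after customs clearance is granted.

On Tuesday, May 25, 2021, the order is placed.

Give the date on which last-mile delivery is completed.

Sunday, January 23, 2022

The order is placed: May 25, 2021.
The shipment leaves the factory: May 25, 2021 + 9 days = Jun 3, 2021.
The container is loaded at the origin port: Jun 3, 2021 + 82 days = Aug 24, 2021.
The vessel departs: Aug 24, 2021 + 55 days = Oct 18, 2021.
The vessel arrives at the destination port: Oct 18, 2021 + 3 days = Oct 21, 2021.
Customs clearance is granted: Oct 21, 2021 + 23 days = Nov 13, 2021.
Last-mile delivery is completed: Nov 13, 2021 + 71 days = Jan 23, 2022.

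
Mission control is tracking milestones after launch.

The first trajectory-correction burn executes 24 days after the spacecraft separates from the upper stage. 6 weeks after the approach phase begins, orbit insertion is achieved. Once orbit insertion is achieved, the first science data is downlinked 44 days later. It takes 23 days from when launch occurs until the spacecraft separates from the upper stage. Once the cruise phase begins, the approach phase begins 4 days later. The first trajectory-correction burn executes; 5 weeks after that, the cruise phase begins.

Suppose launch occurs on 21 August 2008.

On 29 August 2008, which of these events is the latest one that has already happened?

Launch occurs: Aug 21, 2008.
The spacecraft separates from the upper stage: Aug 21, 2008 + 23 days = Sep 13, 2008.
The first trajectory-correction burn executes: Sep 13, 2008 + 24 days = Oct 7, 2008.
The cruise phase begins: Oct 7, 2008 + 5 weeks = Nov 11, 2008.
The approach phase begins: Nov 11, 2008 + 4 days = Nov 15, 2008.
Orbit insertion is achieved: Nov 15, 2008 + 6 weeks = Dec 27, 2008.
The first science data is downlinked: Dec 27, 2008 + 44 days = Feb 9, 2009.
Aug 29, 2008 falls between when launch occurs (Aug 21, 2008) and when the spacecraft separates from the upper stage (Sep 13, 2008).

Launch occurs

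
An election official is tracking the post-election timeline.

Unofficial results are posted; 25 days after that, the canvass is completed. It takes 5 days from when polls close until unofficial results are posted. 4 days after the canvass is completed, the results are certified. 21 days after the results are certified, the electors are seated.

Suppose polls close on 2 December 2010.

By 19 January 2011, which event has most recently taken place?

The results are certified

Polls close: Dec 2, 2010.
Unofficial results are posted: Dec 2, 2010 + 5 days = Dec 7, 2010.
The canvass is completed: Dec 7, 2010 + 25 days = Jan 1, 2011.
The results are certified: Jan 1, 2011 + 4 days = Jan 5, 2011.
The electors are seated: Jan 5, 2011 + 21 days = Jan 26, 2011.
Jan 19, 2011 falls between when the results are certified (Jan 5, 2011) and when the electors are seated (Jan 26, 2011).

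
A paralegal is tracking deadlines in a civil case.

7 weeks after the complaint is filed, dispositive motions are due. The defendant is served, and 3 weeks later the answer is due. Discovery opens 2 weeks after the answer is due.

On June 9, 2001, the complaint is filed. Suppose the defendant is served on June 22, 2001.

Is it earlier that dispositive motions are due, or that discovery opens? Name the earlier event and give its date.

The complaint is filed: Jun 9, 2001.
Dispositive motions are due: Jun 9, 2001 + 7 weeks = Jul 28, 2001.
The defendant is served: Jun 22, 2001.
The answer is due: Jun 22, 2001 + 3 weeks = Jul 13, 2001.
Discovery opens: Jul 13, 2001 + 2 weeks = Jul 27, 2001.
Comparing: dispositive motions are due on Jul 28, 2001 vs discovery opens on Jul 27, 2001. Earlier: discovery opens.

Discovery opens — July 27, 2001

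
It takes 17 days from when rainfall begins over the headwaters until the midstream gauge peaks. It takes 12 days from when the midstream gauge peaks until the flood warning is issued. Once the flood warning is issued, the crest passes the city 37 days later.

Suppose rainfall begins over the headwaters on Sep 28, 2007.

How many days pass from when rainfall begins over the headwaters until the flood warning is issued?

Causal path: rainfall begins over the headwaters → the midstream gauge peaks → the flood warning is issued.
Total delay along the path: 17 + 12 = 29 days.

29 days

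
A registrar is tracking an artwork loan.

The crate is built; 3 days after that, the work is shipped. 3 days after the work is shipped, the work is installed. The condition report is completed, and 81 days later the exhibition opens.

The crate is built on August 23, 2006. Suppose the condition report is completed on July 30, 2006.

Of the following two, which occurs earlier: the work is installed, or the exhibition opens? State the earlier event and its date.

The crate is built: Aug 23, 2006.
The work is shipped: Aug 23, 2006 + 3 days = Aug 26, 2006.
The work is installed: Aug 26, 2006 + 3 days = Aug 29, 2006.
The condition report is completed: Jul 30, 2006.
The exhibition opens: Jul 30, 2006 + 81 days = Oct 19, 2006.
Comparing: the work is installed on Aug 29, 2006 vs the exhibition opens on Oct 19, 2006. Earlier: the work is installed.

The work is installed — August 29, 2006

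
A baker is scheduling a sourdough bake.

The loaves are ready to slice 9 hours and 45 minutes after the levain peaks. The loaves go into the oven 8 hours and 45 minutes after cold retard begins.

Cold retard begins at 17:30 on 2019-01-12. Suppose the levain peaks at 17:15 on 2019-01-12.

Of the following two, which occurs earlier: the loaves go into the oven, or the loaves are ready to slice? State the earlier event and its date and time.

The loaves go into the oven — 02:15 on 2019-01-13

Cold retard begins: 17:30 Jan 12, 2019.
The loaves go into the oven: 17:30 Jan 12, 2019 + 8h45m = 02:15 Jan 13, 2019.
The levain peaks: 17:15 Jan 12, 2019.
The loaves are ready to slice: 17:15 Jan 12, 2019 + 9h45m = 03:00 Jan 13, 2019.
Comparing: the loaves go into the oven at 02:15 Jan 13, 2019 vs the loaves are ready to slice at 03:00 Jan 13, 2019. Earlier: the loaves go into the oven.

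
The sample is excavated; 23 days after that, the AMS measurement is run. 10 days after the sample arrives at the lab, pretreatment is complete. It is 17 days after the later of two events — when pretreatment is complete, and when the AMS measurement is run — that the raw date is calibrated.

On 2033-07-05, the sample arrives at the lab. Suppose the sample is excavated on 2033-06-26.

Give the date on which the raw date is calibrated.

The sample arrives at the lab: Jul 5, 2033.
Pretreatment is complete: Jul 5, 2033 + 10 days = Jul 15, 2033.
The sample is excavated: Jun 26, 2033.
The AMS measurement is run: Jun 26, 2033 + 23 days = Jul 19, 2033.
Both prerequisites met — pretreatment is complete (Jul 15, 2033), the AMS measurement is run (Jul 19, 2033); the later is Jul 19, 2033.
The raw date is calibrated: Jul 19, 2033 + 17 days = Aug 5, 2033.

2033-08-05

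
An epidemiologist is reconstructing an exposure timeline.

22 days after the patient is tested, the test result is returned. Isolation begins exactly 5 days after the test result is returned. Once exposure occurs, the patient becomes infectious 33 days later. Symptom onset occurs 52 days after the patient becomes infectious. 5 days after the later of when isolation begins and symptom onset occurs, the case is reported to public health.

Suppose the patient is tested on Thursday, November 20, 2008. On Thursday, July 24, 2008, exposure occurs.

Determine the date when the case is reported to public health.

Monday, December 22, 2008

The patient is tested: Nov 20, 2008.
The test result is returned: Nov 20, 2008 + 22 days = Dec 12, 2008.
Isolation begins: Dec 12, 2008 + 5 days = Dec 17, 2008.
Exposure occurs: Jul 24, 2008.
The patient becomes infectious: Jul 24, 2008 + 33 days = Aug 26, 2008.
Symptom onset occurs: Aug 26, 2008 + 52 days = Oct 17, 2008.
Both prerequisites met — isolation begins (Dec 17, 2008), symptom onset occurs (Oct 17, 2008); the later is Dec 17, 2008.
The case is reported to public health: Dec 17, 2008 + 5 days = Dec 22, 2008.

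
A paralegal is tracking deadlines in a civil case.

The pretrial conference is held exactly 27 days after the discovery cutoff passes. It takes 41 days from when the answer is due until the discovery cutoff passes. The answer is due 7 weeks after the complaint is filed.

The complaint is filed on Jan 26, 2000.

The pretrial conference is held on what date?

May 22, 2000

The complaint is filed: Jan 26, 2000.
The answer is due: Jan 26, 2000 + 7 weeks = Mar 15, 2000.
The discovery cutoff passes: Mar 15, 2000 + 41 days = Apr 25, 2000.
The pretrial conference is held: Apr 25, 2000 + 27 days = May 22, 2000.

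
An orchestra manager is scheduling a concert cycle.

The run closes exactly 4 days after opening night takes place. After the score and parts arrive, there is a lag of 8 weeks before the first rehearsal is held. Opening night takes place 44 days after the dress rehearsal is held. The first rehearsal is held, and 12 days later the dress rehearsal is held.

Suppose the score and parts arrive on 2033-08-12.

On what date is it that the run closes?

2033-12-06

The score and parts arrive: Aug 12, 2033.
The first rehearsal is held: Aug 12, 2033 + 8 weeks = Oct 7, 2033.
The dress rehearsal is held: Oct 7, 2033 + 12 days = Oct 19, 2033.
Opening night takes place: Oct 19, 2033 + 44 days = Dec 2, 2033.
The run closes: Dec 2, 2033 + 4 days = Dec 6, 2033.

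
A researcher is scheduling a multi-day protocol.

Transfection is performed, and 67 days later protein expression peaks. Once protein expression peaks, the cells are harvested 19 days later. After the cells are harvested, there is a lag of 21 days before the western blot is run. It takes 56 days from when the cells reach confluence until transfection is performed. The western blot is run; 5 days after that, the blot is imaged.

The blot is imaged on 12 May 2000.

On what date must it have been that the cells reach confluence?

The blot is imaged: May 12, 2000.
The western blot is run: May 12, 2000 − 5 days = May 7, 2000.
The cells are harvested: May 7, 2000 − 21 days = Apr 16, 2000.
Protein expression peaks: Apr 16, 2000 − 19 days = Mar 28, 2000.
Transfection is performed: Mar 28, 2000 − 67 days = Jan 21, 2000.
The cells reach confluence: Jan 21, 2000 − 56 days = Nov 26, 1999.

26 November 1999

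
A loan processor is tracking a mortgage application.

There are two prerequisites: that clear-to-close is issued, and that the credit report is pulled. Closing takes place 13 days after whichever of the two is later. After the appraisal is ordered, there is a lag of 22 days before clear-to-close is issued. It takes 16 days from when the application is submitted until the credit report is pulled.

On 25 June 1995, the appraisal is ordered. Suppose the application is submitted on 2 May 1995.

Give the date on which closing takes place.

30 July 1995

The appraisal is ordered: Jun 25, 1995.
Clear-to-close is issued: Jun 25, 1995 + 22 days = Jul 17, 1995.
The application is submitted: May 2, 1995.
The credit report is pulled: May 2, 1995 + 16 days = May 18, 1995.
Both prerequisites met — clear-to-close is issued (Jul 17, 1995), the credit report is pulled (May 18, 1995); the later is Jul 17, 1995.
Closing takes place: Jul 17, 1995 + 13 days = Jul 30, 1995.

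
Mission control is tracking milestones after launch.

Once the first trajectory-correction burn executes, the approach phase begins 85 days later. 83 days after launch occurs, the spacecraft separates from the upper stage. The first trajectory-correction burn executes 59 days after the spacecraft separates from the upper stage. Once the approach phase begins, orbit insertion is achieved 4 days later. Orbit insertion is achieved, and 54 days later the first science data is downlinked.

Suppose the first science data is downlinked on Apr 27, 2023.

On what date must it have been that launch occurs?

Jul 16, 2022

The first science data is downlinked: Apr 27, 2023.
Orbit insertion is achieved: Apr 27, 2023 − 54 days = Mar 4, 2023.
The approach phase begins: Mar 4, 2023 − 4 days = Feb 28, 2023.
The first trajectory-correction burn executes: Feb 28, 2023 − 85 days = Dec 5, 2022.
The spacecraft separates from the upper stage: Dec 5, 2022 − 59 days = Oct 7, 2022.
Launch occurs: Oct 7, 2022 − 83 days = Jul 16, 2022.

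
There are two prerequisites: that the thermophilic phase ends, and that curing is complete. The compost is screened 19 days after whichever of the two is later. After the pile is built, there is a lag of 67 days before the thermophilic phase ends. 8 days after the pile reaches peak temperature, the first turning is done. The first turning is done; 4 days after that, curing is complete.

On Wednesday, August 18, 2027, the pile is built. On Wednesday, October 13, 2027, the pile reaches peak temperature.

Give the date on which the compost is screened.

The pile is built: Aug 18, 2027.
The thermophilic phase ends: Aug 18, 2027 + 67 days = Oct 24, 2027.
The pile reaches peak temperature: Oct 13, 2027.
The first turning is done: Oct 13, 2027 + 8 days = Oct 21, 2027.
Curing is complete: Oct 21, 2027 + 4 days = Oct 25, 2027.
Both prerequisites met — the thermophilic phase ends (Oct 24, 2027), curing is complete (Oct 25, 2027); the later is Oct 25, 2027.
The compost is screened: Oct 25, 2027 + 19 days = Nov 13, 2027.

Saturday, November 13, 2027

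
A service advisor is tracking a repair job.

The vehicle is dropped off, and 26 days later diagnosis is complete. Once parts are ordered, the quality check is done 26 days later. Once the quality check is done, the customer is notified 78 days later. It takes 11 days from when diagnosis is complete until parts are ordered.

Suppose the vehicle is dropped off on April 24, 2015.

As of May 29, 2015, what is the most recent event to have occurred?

The vehicle is dropped off: Apr 24, 2015.
Diagnosis is complete: Apr 24, 2015 + 26 days = May 20, 2015.
Parts are ordered: May 20, 2015 + 11 days = May 31, 2015.
The quality check is done: May 31, 2015 + 26 days = Jun 26, 2015.
The customer is notified: Jun 26, 2015 + 78 days = Sep 12, 2015.
May 29, 2015 falls between when diagnosis is complete (May 20, 2015) and when parts are ordered (May 31, 2015).

Diagnosis is complete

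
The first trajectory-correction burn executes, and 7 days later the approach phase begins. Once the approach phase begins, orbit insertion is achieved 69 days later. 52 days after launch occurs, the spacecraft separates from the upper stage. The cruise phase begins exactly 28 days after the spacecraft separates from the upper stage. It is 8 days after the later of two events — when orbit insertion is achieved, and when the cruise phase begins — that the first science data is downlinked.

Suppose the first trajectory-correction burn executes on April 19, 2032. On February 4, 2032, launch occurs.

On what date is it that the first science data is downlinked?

The first trajectory-correction burn executes: Apr 19, 2032.
The approach phase begins: Apr 19, 2032 + 7 days = Apr 26, 2032.
Orbit insertion is achieved: Apr 26, 2032 + 69 days = Jul 4, 2032.
Launch occurs: Feb 4, 2032.
The spacecraft separates from the upper stage: Feb 4, 2032 + 52 days = Mar 27, 2032.
The cruise phase begins: Mar 27, 2032 + 28 days = Apr 24, 2032.
Both prerequisites met — orbit insertion is achieved (Jul 4, 2032), the cruise phase begins (Apr 24, 2032); the later is Jul 4, 2032.
The first science data is downlinked: Jul 4, 2032 + 8 days = Jul 12, 2032.

July 12, 2032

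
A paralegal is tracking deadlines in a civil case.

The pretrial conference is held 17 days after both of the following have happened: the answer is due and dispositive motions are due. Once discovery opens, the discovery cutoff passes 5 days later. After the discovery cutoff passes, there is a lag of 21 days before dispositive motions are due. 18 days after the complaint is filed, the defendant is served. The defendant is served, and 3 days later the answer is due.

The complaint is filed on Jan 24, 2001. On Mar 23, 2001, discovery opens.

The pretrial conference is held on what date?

May 5, 2001

The complaint is filed: Jan 24, 2001.
The defendant is served: Jan 24, 2001 + 18 days = Feb 11, 2001.
The answer is due: Feb 11, 2001 + 3 days = Feb 14, 2001.
Discovery opens: Mar 23, 2001.
The discovery cutoff passes: Mar 23, 2001 + 5 days = Mar 28, 2001.
Dispositive motions are due: Mar 28, 2001 + 21 days = Apr 18, 2001.
Both prerequisites met — the answer is due (Feb 14, 2001), dispositive motions are due (Apr 18, 2001); the later is Apr 18, 2001.
The pretrial conference is held: Apr 18, 2001 + 17 days = May 5, 2001.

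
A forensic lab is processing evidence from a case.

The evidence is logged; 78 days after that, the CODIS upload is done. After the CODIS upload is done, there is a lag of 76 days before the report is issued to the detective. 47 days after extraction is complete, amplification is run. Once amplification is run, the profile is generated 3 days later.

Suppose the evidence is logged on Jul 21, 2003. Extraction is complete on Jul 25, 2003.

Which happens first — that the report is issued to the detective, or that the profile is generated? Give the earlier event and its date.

The evidence is logged: Jul 21, 2003.
The CODIS upload is done: Jul 21, 2003 + 78 days = Oct 7, 2003.
The report is issued to the detective: Oct 7, 2003 + 76 days = Dec 22, 2003.
Extraction is complete: Jul 25, 2003.
Amplification is run: Jul 25, 2003 + 47 days = Sep 10, 2003.
The profile is generated: Sep 10, 2003 + 3 days = Sep 13, 2003.
Comparing: the report is issued to the detective on Dec 22, 2003 vs the profile is generated on Sep 13, 2003. Earlier: the profile is generated.

The profile is generated — Sep 13, 2003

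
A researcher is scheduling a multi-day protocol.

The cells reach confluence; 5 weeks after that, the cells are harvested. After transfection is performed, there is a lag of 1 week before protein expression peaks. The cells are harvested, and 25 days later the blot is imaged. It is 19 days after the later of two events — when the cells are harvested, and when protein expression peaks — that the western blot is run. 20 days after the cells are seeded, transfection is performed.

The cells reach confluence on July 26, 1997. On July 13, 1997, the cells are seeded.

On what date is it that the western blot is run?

The cells reach confluence: Jul 26, 1997.
The cells are harvested: Jul 26, 1997 + 5 weeks = Aug 30, 1997.
The cells are seeded: Jul 13, 1997.
Transfection is performed: Jul 13, 1997 + 20 days = Aug 2, 1997.
Protein expression peaks: Aug 2, 1997 + 1 week = Aug 9, 1997.
Both prerequisites met — the cells are harvested (Aug 30, 1997), protein expression peaks (Aug 9, 1997); the later is Aug 30, 1997.
The western blot is run: Aug 30, 1997 + 19 days = Sep 18, 1997.

September 18, 1997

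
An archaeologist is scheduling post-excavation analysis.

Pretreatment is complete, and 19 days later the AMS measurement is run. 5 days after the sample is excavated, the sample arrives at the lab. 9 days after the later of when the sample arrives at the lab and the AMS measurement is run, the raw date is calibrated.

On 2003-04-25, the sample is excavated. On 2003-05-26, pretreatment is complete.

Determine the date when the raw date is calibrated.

2003-06-23

The sample is excavated: Apr 25, 2003.
The sample arrives at the lab: Apr 25, 2003 + 5 days = Apr 30, 2003.
Pretreatment is complete: May 26, 2003.
The AMS measurement is run: May 26, 2003 + 19 days = Jun 14, 2003.
Both prerequisites met — the sample arrives at the lab (Apr 30, 2003), the AMS measurement is run (Jun 14, 2003); the later is Jun 14, 2003.
The raw date is calibrated: Jun 14, 2003 + 9 days = Jun 23, 2003.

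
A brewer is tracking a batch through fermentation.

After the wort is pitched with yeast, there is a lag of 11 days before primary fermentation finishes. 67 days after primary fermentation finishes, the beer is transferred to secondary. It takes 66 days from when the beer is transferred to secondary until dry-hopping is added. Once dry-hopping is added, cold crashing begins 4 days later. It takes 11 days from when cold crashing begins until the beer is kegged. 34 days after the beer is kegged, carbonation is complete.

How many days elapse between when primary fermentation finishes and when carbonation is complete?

182 days

Causal path: primary fermentation finishes → the beer is transferred to secondary → dry-hopping is added → cold crashing begins → the beer is kegged → carbonation is complete.
Total delay along the path: 67 + 66 + 4 + 11 + 34 = 182 days.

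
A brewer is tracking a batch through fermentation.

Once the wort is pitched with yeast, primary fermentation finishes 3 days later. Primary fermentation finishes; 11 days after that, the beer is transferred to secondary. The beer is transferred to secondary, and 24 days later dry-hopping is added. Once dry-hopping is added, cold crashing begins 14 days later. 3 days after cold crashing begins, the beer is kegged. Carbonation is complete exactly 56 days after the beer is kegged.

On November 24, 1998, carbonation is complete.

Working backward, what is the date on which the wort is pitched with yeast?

Carbonation is complete: Nov 24, 1998.
The beer is kegged: Nov 24, 1998 − 56 days = Sep 29, 1998.
Cold crashing begins: Sep 29, 1998 − 3 days = Sep 26, 1998.
Dry-hopping is added: Sep 26, 1998 − 14 days = Sep 12, 1998.
The beer is transferred to secondary: Sep 12, 1998 − 24 days = Aug 19, 1998.
Primary fermentation finishes: Aug 19, 1998 − 11 days = Aug 8, 1998.
The wort is pitched with yeast: Aug 8, 1998 − 3 days = Aug 5, 1998.

August 5, 1998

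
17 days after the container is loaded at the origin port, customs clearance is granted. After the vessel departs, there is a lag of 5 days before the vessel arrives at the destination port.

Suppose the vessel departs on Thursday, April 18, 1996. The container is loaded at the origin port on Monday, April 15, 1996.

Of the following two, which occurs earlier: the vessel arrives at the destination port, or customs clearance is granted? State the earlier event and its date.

The vessel arrives at the destination port — Tuesday, April 23, 1996

The vessel departs: Apr 18, 1996.
The vessel arrives at the destination port: Apr 18, 1996 + 5 days = Apr 23, 1996.
The container is loaded at the origin port: Apr 15, 1996.
Customs clearance is granted: Apr 15, 1996 + 17 days = May 2, 1996.
Comparing: the vessel arrives at the destination port on Apr 23, 1996 vs customs clearance is granted on May 2, 1996. Earlier: the vessel arrives at the destination port.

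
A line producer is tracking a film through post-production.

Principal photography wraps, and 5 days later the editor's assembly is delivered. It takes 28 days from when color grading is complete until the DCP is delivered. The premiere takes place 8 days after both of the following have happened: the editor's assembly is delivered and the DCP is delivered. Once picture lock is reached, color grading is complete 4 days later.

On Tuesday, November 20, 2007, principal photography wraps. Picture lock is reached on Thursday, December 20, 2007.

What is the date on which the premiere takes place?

Tuesday, January 29, 2008

Principal photography wraps: Nov 20, 2007.
The editor's assembly is delivered: Nov 20, 2007 + 5 days = Nov 25, 2007.
Picture lock is reached: Dec 20, 2007.
Color grading is complete: Dec 20, 2007 + 4 days = Dec 24, 2007.
The DCP is delivered: Dec 24, 2007 + 28 days = Jan 21, 2008.
Both prerequisites met — the editor's assembly is delivered (Nov 25, 2007), the DCP is delivered (Jan 21, 2008); the later is Jan 21, 2008.
The premiere takes place: Jan 21, 2008 + 8 days = Jan 29, 2008.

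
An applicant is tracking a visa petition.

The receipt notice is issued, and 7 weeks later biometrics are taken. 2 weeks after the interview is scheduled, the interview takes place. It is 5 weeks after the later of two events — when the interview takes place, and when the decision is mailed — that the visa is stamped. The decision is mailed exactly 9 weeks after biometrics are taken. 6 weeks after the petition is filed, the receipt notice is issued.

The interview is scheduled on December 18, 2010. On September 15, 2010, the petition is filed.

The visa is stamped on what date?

The interview is scheduled: Dec 18, 2010.
The interview takes place: Dec 18, 2010 + 2 weeks = Jan 1, 2011.
The petition is filed: Sep 15, 2010.
The receipt notice is issued: Sep 15, 2010 + 6 weeks = Oct 27, 2010.
Biometrics are taken: Oct 27, 2010 + 7 weeks = Dec 15, 2010.
The decision is mailed: Dec 15, 2010 + 9 weeks = Feb 16, 2011.
Both prerequisites met — the interview takes place (Jan 1, 2011), the decision is mailed (Feb 16, 2011); the later is Feb 16, 2011.
The visa is stamped: Feb 16, 2011 + 5 weeks = Mar 23, 2011.

March 23, 2011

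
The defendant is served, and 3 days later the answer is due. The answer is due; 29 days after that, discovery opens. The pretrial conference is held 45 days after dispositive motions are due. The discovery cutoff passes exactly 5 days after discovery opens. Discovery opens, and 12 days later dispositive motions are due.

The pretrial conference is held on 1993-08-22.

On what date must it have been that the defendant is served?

1993-05-25

The pretrial conference is held: Aug 22, 1993.
Dispositive motions are due: Aug 22, 1993 − 45 days = Jul 8, 1993.
Discovery opens: Jul 8, 1993 − 12 days = Jun 26, 1993.
The answer is due: Jun 26, 1993 − 29 days = May 28, 1993.
The defendant is served: May 28, 1993 − 3 days = May 25, 1993.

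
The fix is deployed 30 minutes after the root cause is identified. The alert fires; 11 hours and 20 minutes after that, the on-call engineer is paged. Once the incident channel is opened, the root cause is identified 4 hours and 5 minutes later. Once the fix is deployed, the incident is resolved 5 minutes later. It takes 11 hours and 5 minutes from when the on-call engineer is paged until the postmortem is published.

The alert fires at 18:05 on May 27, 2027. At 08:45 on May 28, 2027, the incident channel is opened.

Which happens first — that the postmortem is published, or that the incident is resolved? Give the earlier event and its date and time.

The incident is resolved — 13:25 on May 28, 2027

The alert fires: 18:05 May 27, 2027.
The on-call engineer is paged: 18:05 May 27, 2027 + 11h20m = 05:25 May 28, 2027.
The postmortem is published: 05:25 May 28, 2027 + 11h05m = 16:30 May 28, 2027.
The incident channel is opened: 08:45 May 28, 2027.
The root cause is identified: 08:45 May 28, 2027 + 4h05m = 12:50 May 28, 2027.
The fix is deployed: 12:50 May 28, 2027 + 30m = 13:20 May 28, 2027.
The incident is resolved: 13:20 May 28, 2027 + 5m = 13:25 May 28, 2027.
Comparing: the postmortem is published at 16:30 May 28, 2027 vs the incident is resolved at 13:25 May 28, 2027. Earlier: the incident is resolved.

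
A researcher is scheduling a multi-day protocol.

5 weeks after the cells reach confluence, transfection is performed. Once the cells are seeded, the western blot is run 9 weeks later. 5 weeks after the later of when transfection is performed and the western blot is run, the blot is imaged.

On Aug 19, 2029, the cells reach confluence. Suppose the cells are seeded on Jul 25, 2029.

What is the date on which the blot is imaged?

The cells reach confluence: Aug 19, 2029.
Transfection is performed: Aug 19, 2029 + 5 weeks = Sep 23, 2029.
The cells are seeded: Jul 25, 2029.
The western blot is run: Jul 25, 2029 + 9 weeks = Sep 26, 2029.
Both prerequisites met — transfection is performed (Sep 23, 2029), the western blot is run (Sep 26, 2029); the later is Sep 26, 2029.
The blot is imaged: Sep 26, 2029 + 5 weeks = Oct 31, 2029.

Oct 31, 2029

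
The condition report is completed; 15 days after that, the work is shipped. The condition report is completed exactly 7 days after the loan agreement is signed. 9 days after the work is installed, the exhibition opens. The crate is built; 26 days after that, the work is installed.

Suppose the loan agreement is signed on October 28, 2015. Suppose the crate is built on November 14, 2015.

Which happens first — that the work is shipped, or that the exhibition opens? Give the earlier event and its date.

The loan agreement is signed: Oct 28, 2015.
The condition report is completed: Oct 28, 2015 + 7 days = Nov 4, 2015.
The work is shipped: Nov 4, 2015 + 15 days = Nov 19, 2015.
The crate is built: Nov 14, 2015.
The work is installed: Nov 14, 2015 + 26 days = Dec 10, 2015.
The exhibition opens: Dec 10, 2015 + 9 days = Dec 19, 2015.
Comparing: the work is shipped on Nov 19, 2015 vs the exhibition opens on Dec 19, 2015. Earlier: the work is shipped.

The work is shipped — November 19, 2015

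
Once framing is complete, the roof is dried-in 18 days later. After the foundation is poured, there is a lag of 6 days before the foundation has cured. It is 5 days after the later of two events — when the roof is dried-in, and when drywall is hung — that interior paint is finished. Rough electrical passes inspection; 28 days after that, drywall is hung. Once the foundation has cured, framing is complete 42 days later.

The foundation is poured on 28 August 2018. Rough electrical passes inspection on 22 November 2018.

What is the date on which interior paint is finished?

25 December 2018

The foundation is poured: Aug 28, 2018.
The foundation has cured: Aug 28, 2018 + 6 days = Sep 3, 2018.
Framing is complete: Sep 3, 2018 + 42 days = Oct 15, 2018.
The roof is dried-in: Oct 15, 2018 + 18 days = Nov 2, 2018.
Rough electrical passes inspection: Nov 22, 2018.
Drywall is hung: Nov 22, 2018 + 28 days = Dec 20, 2018.
Both prerequisites met — the roof is dried-in (Nov 2, 2018), drywall is hung (Dec 20, 2018); the later is Dec 20, 2018.
Interior paint is finished: Dec 20, 2018 + 5 days = Dec 25, 2018.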